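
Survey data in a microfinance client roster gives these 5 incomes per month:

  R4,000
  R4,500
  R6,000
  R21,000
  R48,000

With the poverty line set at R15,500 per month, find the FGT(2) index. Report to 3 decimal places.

Below z: R4,000, R4,500, R6,000 (q = 3 of N = 5).
Shortfall ratios: (15500−4000)/15500 = 0.7419; (15500−4500)/15500 = 0.7097; (15500−6000)/15500 = 0.6129.
Squared: 0.5505; 0.5036; 0.3757.
Sum = 1.429761; P₂ = 1.429761 / 5 = 0.286.

0.286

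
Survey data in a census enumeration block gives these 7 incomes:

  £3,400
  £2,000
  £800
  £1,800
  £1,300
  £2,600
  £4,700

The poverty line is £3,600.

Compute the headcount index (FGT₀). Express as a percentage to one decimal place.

85.7%

6 of the 7 households have income below £3,600.
H = 6/7 = 85.7%.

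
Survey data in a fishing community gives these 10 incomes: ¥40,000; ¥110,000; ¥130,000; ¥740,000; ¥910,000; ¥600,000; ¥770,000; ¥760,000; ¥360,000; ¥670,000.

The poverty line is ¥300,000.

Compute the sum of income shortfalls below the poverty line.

Below z: ¥40,000, ¥110,000, ¥130,000 (q = 3 of N = 10).
Individual gaps: 300000−40000 = 260000; 300000−110000 = 190000; 300000−130000 = 170000.
Aggregate gap = ¥620,000.

¥620,000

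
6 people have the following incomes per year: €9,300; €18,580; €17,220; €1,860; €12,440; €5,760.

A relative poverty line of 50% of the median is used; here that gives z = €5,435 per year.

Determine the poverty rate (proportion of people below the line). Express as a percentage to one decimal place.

1 of the 6 people have income below €5,435.
H = 1/6 = 16.7%.

16.7%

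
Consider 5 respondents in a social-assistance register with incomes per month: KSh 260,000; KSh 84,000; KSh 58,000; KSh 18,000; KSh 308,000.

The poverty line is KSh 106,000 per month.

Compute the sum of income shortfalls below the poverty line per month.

Poor units: KSh 18,000, KSh 58,000, KSh 84,000 (q = 3 of N = 5).
Individual gaps: 106000−18000 = 88000; 106000−58000 = 48000; 106000−84000 = 22000.
Aggregate gap = KSh 158,000.

KSh 158,000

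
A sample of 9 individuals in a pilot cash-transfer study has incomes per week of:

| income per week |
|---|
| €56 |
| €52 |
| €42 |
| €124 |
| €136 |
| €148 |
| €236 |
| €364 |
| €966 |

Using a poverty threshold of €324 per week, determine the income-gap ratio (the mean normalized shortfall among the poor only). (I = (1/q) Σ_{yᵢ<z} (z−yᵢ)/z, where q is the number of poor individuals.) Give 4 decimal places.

0.6499

Poor units: €42, €52, €56, €124, €136, €148, €236 (q = 7 of N = 9).
Relative gaps: 0.8704, 0.8395, 0.8272, 0.6173, 0.5802, 0.5432, 0.2716; sum = 4.549383.
The income-gap ratio divides by q (the poor only): 4.549383 / 7 = 0.6499.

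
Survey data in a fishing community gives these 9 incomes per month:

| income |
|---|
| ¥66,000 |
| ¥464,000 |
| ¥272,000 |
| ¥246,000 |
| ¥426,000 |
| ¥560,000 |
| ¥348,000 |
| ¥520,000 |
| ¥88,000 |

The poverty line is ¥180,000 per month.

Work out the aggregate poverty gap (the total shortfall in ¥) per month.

¥206,000

Poor units: ¥66,000, ¥88,000 (q = 2 of N = 9).
Individual gaps: 180000−66000 = 114000; 180000−88000 = 92000.
Aggregate gap = ¥206,000.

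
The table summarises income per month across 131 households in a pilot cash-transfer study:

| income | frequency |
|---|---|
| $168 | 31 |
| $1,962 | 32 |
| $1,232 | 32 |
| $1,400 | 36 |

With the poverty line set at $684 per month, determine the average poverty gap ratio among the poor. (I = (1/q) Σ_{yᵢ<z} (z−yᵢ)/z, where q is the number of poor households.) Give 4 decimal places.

0.7544

Poor units: 31×$168 (q = 31 of N = 131).
Shortfall ratios (z−y)/z: 0.7544 (×31); sum = 23.385965.
The income-gap ratio divides by q (the poor only): 23.385965 / 31 = 0.7544.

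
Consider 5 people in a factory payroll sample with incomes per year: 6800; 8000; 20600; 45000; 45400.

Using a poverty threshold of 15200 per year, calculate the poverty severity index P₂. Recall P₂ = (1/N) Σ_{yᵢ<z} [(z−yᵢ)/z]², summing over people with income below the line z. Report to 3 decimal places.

0.106

Below the line: 6800, 8000 (q = 2 of N = 5).
Normalized shortfalls: (15200−6800)/15200 = 0.5526; (15200−8000)/15200 = 0.4737.
Squared: 0.3054; 0.2244.
Sum = 0.529778; P₂ = 0.529778 / 5 = 0.106.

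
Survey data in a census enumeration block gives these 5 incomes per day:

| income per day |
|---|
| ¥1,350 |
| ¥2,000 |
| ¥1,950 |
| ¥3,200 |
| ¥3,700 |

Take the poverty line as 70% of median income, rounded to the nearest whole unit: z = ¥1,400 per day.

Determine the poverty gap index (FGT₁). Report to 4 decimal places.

Incomes under z: ¥1,350 (q = 1 of N = 5).
Shortfall ratios: (1400−1350)/1400 = 0.0357.
Sum of shortfalls = 0.035714; P₁ averages over all N: 0.035714 / 5 = 0.0071.

0.0071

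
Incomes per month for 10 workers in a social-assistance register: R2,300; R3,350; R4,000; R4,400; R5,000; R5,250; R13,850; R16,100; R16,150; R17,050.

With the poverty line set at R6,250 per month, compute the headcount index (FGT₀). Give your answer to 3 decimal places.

6 of the 10 workers have income below R6,250.
H = 6/10 = 0.600.

0.600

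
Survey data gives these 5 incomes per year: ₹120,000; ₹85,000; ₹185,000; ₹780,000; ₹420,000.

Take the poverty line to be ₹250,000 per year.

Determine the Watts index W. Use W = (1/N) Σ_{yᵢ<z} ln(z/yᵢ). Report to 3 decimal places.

0.423

Below the line: ₹85,000, ₹120,000, ₹185,000 (q = 3 of N = 5).
Log shortfalls: ln(250000/85000) = 1.0788; ln(250000/120000) = 0.7340; ln(250000/185000) = 0.3011.
W = 2.113884 / 5 = 0.423.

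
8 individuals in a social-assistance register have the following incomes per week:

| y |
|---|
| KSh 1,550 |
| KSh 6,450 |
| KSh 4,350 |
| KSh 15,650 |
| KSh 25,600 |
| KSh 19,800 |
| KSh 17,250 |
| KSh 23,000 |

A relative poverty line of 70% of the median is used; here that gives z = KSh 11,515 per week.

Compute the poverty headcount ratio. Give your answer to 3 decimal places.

3 of the 8 individuals have income below KSh 11,515.
H = 3/8 = 0.375.

0.375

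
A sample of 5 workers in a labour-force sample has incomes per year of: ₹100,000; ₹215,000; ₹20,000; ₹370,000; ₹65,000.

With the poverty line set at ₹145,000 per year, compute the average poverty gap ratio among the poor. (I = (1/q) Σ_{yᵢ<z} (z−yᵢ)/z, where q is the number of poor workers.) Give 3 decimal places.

0.575

Incomes under z: ₹20,000, ₹65,000, ₹100,000 (q = 3 of N = 5).
Relative gaps: 0.8621, 0.5517, 0.3103; sum = 1.724138.
The income-gap ratio divides by q (the poor only): 1.724138 / 3 = 0.575.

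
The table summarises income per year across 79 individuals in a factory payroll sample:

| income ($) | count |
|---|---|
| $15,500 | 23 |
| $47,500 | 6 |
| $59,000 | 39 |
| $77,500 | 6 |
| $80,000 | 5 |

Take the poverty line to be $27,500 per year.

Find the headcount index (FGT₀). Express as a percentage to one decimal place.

23 of the 79 individuals have income below $27,500.
H = 23/79 = 29.1%.

29.1%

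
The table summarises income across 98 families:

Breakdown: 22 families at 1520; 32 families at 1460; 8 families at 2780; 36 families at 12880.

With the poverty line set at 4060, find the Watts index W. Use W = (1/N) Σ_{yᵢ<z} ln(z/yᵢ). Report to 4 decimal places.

Incomes under z: 32×1460, 22×1520, 8×2780 (q = 62 of N = 98).
Log gaps: ln(4060/1460) = 1.0227 (×32); ln(4060/1520) = 0.9825 (×22); ln(4060/2780) = 0.3787 (×8).
W = 57.372144 / 98 = 0.5854.

0.5854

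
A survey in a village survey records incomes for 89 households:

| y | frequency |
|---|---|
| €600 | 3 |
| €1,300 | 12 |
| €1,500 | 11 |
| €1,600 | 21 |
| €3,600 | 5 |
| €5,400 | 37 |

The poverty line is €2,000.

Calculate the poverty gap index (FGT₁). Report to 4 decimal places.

Incomes under z: 3×€600, 12×€1,300, 11×€1,500, 21×€1,600 (q = 47 of N = 89).
Gap ratios (z−y)/z: (2000−600)/2000 = 0.7000 (×3); (2000−1300)/2000 = 0.3500 (×12); (2000−1500)/2000 = 0.2500 (×11); (2000−1600)/2000 = 0.2000 (×21).
Σ = 13.250000. Dividing by the full population N = 89 gives P₁ = 0.1489.

0.1489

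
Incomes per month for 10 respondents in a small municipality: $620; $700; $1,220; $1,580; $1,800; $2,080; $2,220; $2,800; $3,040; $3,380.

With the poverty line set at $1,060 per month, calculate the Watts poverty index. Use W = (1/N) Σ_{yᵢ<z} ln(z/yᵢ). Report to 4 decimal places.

0.0951

Poor units: $620, $700 (q = 2 of N = 10).
ln(z/y) terms: ln(1060/620) = 0.5363; ln(1060/700) = 0.4149.
W = 0.951249 / 10 = 0.0951.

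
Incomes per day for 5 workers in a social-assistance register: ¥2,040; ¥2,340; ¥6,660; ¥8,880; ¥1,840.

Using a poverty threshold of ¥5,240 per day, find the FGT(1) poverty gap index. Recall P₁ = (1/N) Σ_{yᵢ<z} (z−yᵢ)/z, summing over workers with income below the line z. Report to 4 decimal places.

Below z: ¥1,840, ¥2,040, ¥2,340 (q = 3 of N = 5).
Gap ratios (z−y)/z: (5240−1840)/5240 = 0.6489; (5240−2040)/5240 = 0.6107; (5240−2340)/5240 = 0.5534.
Sum of shortfalls = 1.812977; P₁ averages over all N: 1.812977 / 5 = 0.3626.

0.3626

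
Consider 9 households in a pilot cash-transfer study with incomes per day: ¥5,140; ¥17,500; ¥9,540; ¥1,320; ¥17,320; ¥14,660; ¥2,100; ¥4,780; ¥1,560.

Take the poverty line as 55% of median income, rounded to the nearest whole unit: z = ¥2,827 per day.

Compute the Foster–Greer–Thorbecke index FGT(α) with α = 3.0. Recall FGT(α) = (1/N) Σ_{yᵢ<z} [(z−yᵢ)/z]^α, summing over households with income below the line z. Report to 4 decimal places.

0.0287

Below z: ¥1,320, ¥1,560, ¥2,100 (q = 3 of N = 9).
Shortfall ratios: (2827−1320)/2827 = 0.5331; (2827−1560)/2827 = 0.4482; (2827−2100)/2827 = 0.2572.
Raised to α = 3.0: 0.15148; 0.09002; 0.01701.
Sum = 0.258512; FGT(3.0) = 0.258512 / 9 = 0.0287.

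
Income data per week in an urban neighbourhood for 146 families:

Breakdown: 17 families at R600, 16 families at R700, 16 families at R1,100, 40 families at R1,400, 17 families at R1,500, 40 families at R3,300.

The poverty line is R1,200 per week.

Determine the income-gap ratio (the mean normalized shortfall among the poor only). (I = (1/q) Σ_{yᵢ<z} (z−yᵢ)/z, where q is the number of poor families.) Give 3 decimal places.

Incomes under z: 17×R600, 16×R700, 16×R1,100 (q = 49 of N = 146).
Relative gaps: 0.5000 (×17), 0.4167 (×16), 0.0833 (×16); sum = 16.500000.
The income-gap ratio divides by q (the poor only): 16.500000 / 49 = 0.337.

0.337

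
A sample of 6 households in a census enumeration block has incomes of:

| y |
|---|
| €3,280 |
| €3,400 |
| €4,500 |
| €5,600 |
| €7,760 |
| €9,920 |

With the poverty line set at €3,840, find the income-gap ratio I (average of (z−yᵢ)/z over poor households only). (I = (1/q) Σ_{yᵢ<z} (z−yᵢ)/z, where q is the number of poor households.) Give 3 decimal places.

0.130

Below z: €3,280, €3,400 (q = 2 of N = 6).
Shortfall ratios (z−y)/z: 0.1458, 0.1146; sum = 0.260417.
I averages over the q = 2 poor units only: 0.260417 / 2 = 0.130.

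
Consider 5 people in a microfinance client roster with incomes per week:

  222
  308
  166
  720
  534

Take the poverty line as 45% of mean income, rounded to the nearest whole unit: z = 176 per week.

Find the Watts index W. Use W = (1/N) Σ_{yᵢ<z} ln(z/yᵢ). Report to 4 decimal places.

0.0117

Poor units: 166 (q = 1 of N = 5).
Log shortfalls: ln(176/166) = 0.0585.
W = 0.058496 / 5 = 0.0117.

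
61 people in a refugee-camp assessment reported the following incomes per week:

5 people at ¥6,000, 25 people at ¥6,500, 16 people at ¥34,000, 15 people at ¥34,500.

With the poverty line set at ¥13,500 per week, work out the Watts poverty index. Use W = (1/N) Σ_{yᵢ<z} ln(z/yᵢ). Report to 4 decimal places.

Below z: 5×¥6,000, 25×¥6,500 (q = 30 of N = 61).
Log gaps: ln(13500/6000) = 0.8109 (×5); ln(13500/6500) = 0.7309 (×25).
W = 22.326839 / 61 = 0.3660.

0.3660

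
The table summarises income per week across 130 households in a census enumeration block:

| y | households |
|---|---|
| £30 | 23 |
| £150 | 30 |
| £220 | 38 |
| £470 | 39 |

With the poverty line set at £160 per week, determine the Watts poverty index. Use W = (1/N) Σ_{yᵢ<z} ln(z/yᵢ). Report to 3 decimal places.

Poor units: 23×£30, 30×£150 (q = 53 of N = 130).
ln(z/y) terms: ln(160/30) = 1.6740 (×23); ln(160/150) = 0.0645 (×30).
W = 40.437614 / 130 = 0.311.

0.311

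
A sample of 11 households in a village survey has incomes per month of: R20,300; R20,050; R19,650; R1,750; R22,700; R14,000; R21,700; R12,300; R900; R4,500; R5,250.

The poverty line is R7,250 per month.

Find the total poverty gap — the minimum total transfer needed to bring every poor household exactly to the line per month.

R16,600

Below the line: R900, R1,750, R4,500, R5,250 (q = 4 of N = 11).
Individual gaps: 7250−900 = 6350; 7250−1750 = 5500; 7250−4500 = 2750; 7250−5250 = 2000.
Aggregate gap = R16,600.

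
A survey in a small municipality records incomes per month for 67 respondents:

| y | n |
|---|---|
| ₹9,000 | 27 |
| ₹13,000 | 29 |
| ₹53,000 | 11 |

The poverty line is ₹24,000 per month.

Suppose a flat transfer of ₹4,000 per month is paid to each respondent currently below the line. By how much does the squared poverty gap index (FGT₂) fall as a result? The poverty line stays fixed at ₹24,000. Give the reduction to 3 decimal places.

Before: below the line — 27×₹9,000, 29×₹13,000; squared poverty gap index (FGT₂) = 0.24834.
After the ₹4,000 transfer: below the line — 27×₹13,000, 29×₹17,000; squared poverty gap index (FGT₂) = 0.12148.
Reduction = 0.24834 − 0.12148 = 0.127.

0.127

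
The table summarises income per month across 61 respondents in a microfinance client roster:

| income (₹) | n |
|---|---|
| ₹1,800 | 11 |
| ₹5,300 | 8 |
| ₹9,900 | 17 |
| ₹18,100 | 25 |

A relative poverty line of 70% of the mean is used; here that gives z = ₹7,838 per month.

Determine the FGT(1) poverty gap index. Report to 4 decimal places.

0.1814

Poor units: 11×₹1,800, 8×₹5,300 (q = 19 of N = 61).
Normalized shortfalls: (7838−1800)/7838 = 0.7703 (×11); (7838−5300)/7838 = 0.3238 (×8).
Sum of shortfalls = 11.064302; P₁ averages over all N: 11.064302 / 61 = 0.1814.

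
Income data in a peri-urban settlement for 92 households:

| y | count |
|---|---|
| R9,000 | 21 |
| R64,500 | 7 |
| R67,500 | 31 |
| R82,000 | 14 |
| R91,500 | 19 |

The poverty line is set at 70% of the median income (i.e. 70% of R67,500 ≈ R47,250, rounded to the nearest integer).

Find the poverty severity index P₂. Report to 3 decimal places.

Below the line: 21×R9,000 (q = 21 of N = 92).
Normalized shortfalls: (47250−9000)/47250 = 0.8095 (×21).
Squared: 0.6553 (×21).
Sum = 13.761905; P₂ = 13.761905 / 92 = 0.150.

0.150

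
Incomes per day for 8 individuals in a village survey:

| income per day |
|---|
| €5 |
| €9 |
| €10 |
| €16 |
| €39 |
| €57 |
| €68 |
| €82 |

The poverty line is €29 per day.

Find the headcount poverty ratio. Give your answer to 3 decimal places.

0.500

4 of the 8 individuals have income below €29.
H = 4/8 = 0.500.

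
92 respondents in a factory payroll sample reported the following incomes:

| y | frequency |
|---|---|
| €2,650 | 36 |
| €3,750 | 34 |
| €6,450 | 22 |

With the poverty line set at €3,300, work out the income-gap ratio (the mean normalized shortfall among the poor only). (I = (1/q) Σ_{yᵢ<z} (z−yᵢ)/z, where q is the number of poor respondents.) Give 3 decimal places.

Below the line: 36×€2,650 (q = 36 of N = 92).
Shortfall ratios (z−y)/z: 0.1970 (×36); sum = 7.090909.
The income-gap ratio divides by q (the poor only): 7.090909 / 36 = 0.197.

0.197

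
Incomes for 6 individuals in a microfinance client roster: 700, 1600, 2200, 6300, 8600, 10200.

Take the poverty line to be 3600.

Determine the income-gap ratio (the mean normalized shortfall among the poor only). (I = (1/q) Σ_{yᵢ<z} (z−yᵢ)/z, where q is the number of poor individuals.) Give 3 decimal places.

Below z: 700, 1600, 2200 (q = 3 of N = 6).
Shortfall ratios (z−y)/z: 0.8056, 0.5556, 0.3889; sum = 1.750000.
I averages over the q = 3 poor units only: 1.750000 / 3 = 0.583.

0.583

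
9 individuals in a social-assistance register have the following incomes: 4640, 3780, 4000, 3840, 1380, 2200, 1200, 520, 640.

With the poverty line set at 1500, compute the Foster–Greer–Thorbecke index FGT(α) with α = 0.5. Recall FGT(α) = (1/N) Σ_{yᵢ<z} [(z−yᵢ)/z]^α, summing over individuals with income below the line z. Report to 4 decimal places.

Poor units: 520, 640, 1200, 1380 (q = 4 of N = 9).
Gap ratios (z−y)/z: (1500−520)/1500 = 0.6533; (1500−640)/1500 = 0.5733; (1500−1200)/1500 = 0.2000; (1500−1380)/1500 = 0.0800.
Raised to α = 0.5: 0.80829; 0.75719; 0.44721; 0.28284.
Sum = 2.295534; FGT(0.5) = 2.295534 / 9 = 0.2551.

0.2551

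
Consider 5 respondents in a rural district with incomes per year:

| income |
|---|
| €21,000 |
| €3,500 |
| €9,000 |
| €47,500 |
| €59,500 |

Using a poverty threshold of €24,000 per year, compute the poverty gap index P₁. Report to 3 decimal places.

0.321

Incomes under z: €3,500, €9,000, €21,000 (q = 3 of N = 5).
Normalized shortfalls: (24000−3500)/24000 = 0.8542; (24000−9000)/24000 = 0.6250; (24000−21000)/24000 = 0.1250.
Sum of shortfalls = 1.604167; P₁ averages over all N: 1.604167 / 5 = 0.321.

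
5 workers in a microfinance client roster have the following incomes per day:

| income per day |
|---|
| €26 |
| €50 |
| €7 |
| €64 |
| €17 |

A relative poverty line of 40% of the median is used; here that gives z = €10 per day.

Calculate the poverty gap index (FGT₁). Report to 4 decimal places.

0.0600

Poor units: €7 (q = 1 of N = 5).
Normalized shortfalls: (10−7)/10 = 0.3000.
Sum of shortfalls = 0.300000; P₁ averages over all N: 0.300000 / 5 = 0.0600.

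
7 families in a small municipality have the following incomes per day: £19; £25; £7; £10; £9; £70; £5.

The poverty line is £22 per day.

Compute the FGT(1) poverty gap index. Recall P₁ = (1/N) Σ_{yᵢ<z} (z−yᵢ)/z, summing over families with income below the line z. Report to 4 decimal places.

Below the line: £5, £7, £9, £10, £19 (q = 5 of N = 7).
Shortfall ratios: (22−5)/22 = 0.7727; (22−7)/22 = 0.6818; (22−9)/22 = 0.5909; (22−10)/22 = 0.5455; (22−19)/22 = 0.1364.
Sum of shortfalls = 2.727273; P₁ averages over all N: 2.727273 / 7 = 0.3896.

0.3896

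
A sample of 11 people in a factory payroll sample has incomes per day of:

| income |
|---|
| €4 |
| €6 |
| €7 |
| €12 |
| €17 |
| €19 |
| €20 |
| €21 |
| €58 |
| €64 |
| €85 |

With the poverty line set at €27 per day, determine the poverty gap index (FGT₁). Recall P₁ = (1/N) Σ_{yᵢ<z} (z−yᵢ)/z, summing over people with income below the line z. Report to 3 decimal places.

Incomes under z: €4, €6, €7, €12, €17, €19, €20, €21 (q = 8 of N = 11).
Gap ratios (z−y)/z: (27−4)/27 = 0.8519; (27−6)/27 = 0.7778; (27−7)/27 = 0.7407; (27−12)/27 = 0.5556; (27−17)/27 = 0.3704; (27−19)/27 = 0.2963; (27−20)/27 = 0.2593; (27−21)/27 = 0.2222.
Sum of shortfalls = 4.074074; P₁ averages over all N: 4.074074 / 11 = 0.370.

0.370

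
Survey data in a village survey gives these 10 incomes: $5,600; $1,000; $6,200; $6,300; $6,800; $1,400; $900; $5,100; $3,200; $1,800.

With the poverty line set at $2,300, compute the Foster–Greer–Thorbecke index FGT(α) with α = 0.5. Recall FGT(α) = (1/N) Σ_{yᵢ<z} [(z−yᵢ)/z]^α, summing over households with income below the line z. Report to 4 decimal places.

Poor units: $900, $1,000, $1,400, $1,800 (q = 4 of N = 10).
Gap ratios (z−y)/z: (2300−900)/2300 = 0.6087; (2300−1000)/2300 = 0.5652; (2300−1400)/2300 = 0.3913; (2300−1800)/2300 = 0.2174.
Raised to α = 0.5: 0.78019; 0.75181; 0.62554; 0.46625.
Sum = 2.623795; FGT(0.5) = 2.623795 / 10 = 0.2624.

0.2624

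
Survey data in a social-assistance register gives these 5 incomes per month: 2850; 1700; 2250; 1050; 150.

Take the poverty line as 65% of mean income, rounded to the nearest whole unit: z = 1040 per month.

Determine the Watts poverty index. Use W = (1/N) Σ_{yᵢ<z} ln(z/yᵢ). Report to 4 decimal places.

Poor units: 150 (q = 1 of N = 5).
Log shortfalls: ln(1040/150) = 1.9363.
W = 1.936341 / 5 = 0.3873.

0.3873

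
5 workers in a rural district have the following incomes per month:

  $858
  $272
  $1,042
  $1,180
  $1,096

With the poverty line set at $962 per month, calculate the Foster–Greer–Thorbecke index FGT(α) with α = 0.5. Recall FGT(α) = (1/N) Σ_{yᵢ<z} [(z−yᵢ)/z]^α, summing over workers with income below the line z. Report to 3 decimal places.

Incomes under z: $272, $858 (q = 2 of N = 5).
Shortfall ratios: (962−272)/962 = 0.7173; (962−858)/962 = 0.1081.
Raised to α = 0.5: 0.84691; 0.32880.
Sum = 1.175707; FGT(0.5) = 1.175707 / 5 = 0.235.

0.235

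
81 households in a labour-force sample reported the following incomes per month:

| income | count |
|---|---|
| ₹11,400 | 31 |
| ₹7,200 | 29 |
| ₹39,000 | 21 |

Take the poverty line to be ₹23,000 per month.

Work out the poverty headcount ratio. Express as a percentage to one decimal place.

74.1%

60 of the 81 households have income below ₹23,000.
H = 60/81 = 74.1%.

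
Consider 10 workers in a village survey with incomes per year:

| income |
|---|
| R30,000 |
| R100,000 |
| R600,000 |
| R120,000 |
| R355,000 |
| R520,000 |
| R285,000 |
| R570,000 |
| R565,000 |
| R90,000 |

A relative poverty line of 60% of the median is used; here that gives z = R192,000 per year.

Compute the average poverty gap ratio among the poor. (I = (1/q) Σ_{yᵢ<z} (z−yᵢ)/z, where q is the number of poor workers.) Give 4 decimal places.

Below z: R30,000, R90,000, R100,000, R120,000 (q = 4 of N = 10).
Relative gaps: 0.8438, 0.5312, 0.4792, 0.3750; sum = 2.229167.
The income-gap ratio divides by q (the poor only): 2.229167 / 4 = 0.5573.

0.5573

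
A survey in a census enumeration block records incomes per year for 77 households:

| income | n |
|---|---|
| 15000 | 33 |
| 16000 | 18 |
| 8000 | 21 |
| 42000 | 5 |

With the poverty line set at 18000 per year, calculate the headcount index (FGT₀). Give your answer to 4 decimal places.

72 of the 77 households have income below 18000.
H = 72/77 = 0.9351.

0.9351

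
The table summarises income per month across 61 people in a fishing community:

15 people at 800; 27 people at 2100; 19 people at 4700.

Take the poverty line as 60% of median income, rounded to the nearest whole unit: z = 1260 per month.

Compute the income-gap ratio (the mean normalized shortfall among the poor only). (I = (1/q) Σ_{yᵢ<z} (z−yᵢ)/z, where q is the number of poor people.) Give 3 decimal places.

Below z: 15×800 (q = 15 of N = 61).
Shortfall ratios (z−y)/z: 0.3651 (×15); sum = 5.476190.
I averages over the q = 15 poor units only: 5.476190 / 15 = 0.365.

0.365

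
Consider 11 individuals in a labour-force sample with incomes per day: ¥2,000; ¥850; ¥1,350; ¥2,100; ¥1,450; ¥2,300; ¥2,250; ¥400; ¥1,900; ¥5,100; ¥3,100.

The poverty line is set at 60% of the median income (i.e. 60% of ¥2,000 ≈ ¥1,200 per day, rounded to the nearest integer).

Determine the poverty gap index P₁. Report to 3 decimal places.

0.087

Below z: ¥400, ¥850 (q = 2 of N = 11).
Gap ratios (z−y)/z: (1200−400)/1200 = 0.6667; (1200−850)/1200 = 0.2917.
Σ = 0.958333. Dividing by the full population N = 11 gives P₁ = 0.087.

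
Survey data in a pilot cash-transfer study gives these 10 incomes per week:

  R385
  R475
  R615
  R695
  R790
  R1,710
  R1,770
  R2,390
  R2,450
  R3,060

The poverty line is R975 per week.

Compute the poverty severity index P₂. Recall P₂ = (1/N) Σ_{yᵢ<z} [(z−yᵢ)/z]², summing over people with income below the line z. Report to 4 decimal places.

0.0884

Poor units: R385, R475, R615, R695, R790 (q = 5 of N = 10).
Gap ratios (z−y)/z: (975−385)/975 = 0.6051; (975−475)/975 = 0.5128; (975−615)/975 = 0.3692; (975−695)/975 = 0.2872; (975−790)/975 = 0.1897.
Squared: 0.3662; 0.2630; 0.1363; 0.0825; 0.0360.
Sum = 0.883971; P₂ = 0.883971 / 10 = 0.0884.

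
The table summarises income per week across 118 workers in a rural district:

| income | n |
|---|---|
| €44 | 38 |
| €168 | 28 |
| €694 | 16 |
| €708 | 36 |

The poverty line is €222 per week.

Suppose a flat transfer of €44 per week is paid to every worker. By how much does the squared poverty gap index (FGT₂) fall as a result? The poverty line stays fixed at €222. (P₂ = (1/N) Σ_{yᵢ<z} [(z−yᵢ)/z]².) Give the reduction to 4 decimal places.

Before: below the line — 38×€44, 28×€168; squared poverty gap index (FGT₂) = 0.221071.
After the €44 transfer: below the line — 38×€88, 28×€212; squared poverty gap index (FGT₂) = 0.117810.
Reduction = 0.221071 − 0.117810 = 0.1033.

0.1033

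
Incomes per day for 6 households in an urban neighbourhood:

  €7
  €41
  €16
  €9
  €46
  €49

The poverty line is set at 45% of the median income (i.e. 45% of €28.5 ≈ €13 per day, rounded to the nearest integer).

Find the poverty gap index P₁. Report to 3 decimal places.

0.128

Incomes under z: €7, €9 (q = 2 of N = 6).
Shortfall ratios: (13−7)/13 = 0.4615; (13−9)/13 = 0.3077.
Σ = 0.769231. Dividing by the full population N = 6 gives P₁ = 0.128.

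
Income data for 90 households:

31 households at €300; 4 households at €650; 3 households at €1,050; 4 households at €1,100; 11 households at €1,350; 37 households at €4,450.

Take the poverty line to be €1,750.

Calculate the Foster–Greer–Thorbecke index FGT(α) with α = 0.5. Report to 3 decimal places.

0.455

Below z: 31×€300, 4×€650, 3×€1,050, 4×€1,100, 11×€1,350 (q = 53 of N = 90).
Normalized shortfalls: (1750−300)/1750 = 0.8286 (×31); (1750−650)/1750 = 0.6286 (×4); (1750−1050)/1750 = 0.4000 (×3); (1750−1100)/1750 = 0.3714 (×4); (1750−1350)/1750 = 0.2286 (×11).
Raised to α = 0.5: 0.91026 (×31); 0.79282 (×4); 0.63246 (×3); 0.60945 (×4); 0.47809 (×11).
Sum = 40.983499; FGT(0.5) = 40.983499 / 90 = 0.455.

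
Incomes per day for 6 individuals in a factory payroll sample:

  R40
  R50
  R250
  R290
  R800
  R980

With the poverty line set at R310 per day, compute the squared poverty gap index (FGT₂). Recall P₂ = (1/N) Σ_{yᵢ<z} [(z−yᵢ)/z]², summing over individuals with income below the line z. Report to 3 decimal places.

0.251

Below the line: R40, R50, R250, R290 (q = 4 of N = 6).
Gap ratios (z−y)/z: (310−40)/310 = 0.8710; (310−50)/310 = 0.8387; (310−250)/310 = 0.1935; (310−290)/310 = 0.0645.
Squared: 0.7586; 0.7034; 0.0375; 0.0042.
Sum = 1.503642; P₂ = 1.503642 / 6 = 0.251.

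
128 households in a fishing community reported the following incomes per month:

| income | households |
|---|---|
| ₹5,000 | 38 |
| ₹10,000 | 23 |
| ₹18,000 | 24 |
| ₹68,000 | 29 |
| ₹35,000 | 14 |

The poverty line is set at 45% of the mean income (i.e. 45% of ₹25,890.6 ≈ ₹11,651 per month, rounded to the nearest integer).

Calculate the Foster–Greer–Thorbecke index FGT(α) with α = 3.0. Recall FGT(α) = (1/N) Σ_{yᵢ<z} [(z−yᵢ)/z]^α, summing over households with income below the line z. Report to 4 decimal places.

Below the line: 38×₹5,000, 23×₹10,000 (q = 61 of N = 128).
Relative gaps: (11651−5000)/11651 = 0.5709 (×38); (11651−10000)/11651 = 0.1417 (×23).
Raised to α = 3.0: 0.18602 (×38); 0.00285 (×23).
Sum = 7.134394; FGT(3.0) = 7.134394 / 128 = 0.0557.

0.0557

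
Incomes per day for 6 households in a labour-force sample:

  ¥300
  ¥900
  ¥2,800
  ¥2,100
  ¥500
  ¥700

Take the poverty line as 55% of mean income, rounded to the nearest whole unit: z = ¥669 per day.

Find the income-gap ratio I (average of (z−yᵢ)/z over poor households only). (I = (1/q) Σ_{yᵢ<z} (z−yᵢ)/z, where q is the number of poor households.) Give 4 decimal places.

0.4021

Below z: ¥300, ¥500 (q = 2 of N = 6).
Relative gaps: 0.5516, 0.2526; sum = 0.804185.
The income-gap ratio divides by q (the poor only): 0.804185 / 2 = 0.4021.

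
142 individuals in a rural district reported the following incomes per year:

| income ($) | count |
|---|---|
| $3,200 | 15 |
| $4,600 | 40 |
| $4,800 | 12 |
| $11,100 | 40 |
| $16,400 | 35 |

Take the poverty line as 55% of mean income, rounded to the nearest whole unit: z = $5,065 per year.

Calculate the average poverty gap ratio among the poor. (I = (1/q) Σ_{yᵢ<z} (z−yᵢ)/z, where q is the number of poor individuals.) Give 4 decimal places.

Incomes under z: 15×$3,200, 40×$4,600, 12×$4,800 (q = 67 of N = 142).
Relative gaps: 0.3682 (×15), 0.0918 (×40), 0.0523 (×12); sum = 9.823297.
I averages over the q = 67 poor units only: 9.823297 / 67 = 0.1466.

0.1466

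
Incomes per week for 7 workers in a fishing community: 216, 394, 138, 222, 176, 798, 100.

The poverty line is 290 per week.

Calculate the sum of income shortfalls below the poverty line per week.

Below z: 100, 138, 176, 216, 222 (q = 5 of N = 7).
Individual gaps: 290−100 = 190; 290−138 = 152; 290−176 = 114; 290−216 = 74; 290−222 = 68.
Aggregate gap = 598.

598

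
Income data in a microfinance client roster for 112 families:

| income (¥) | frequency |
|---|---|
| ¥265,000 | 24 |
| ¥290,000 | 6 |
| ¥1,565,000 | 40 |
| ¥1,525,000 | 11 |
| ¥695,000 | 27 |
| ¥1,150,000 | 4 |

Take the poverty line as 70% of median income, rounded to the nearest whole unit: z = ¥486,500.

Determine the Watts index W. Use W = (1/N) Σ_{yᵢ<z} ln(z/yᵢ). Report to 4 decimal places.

Below z: 24×¥265,000, 6×¥290,000 (q = 30 of N = 112).
Log gaps: ln(486500/265000) = 0.6075 (×24); ln(486500/290000) = 0.5174 (×6).
W = 17.684306 / 112 = 0.1579.

0.1579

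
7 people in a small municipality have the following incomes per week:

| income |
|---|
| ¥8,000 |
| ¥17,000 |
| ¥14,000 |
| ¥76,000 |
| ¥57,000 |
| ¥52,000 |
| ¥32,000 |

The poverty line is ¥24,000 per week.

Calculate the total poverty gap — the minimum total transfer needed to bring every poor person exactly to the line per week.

Below the line: ¥8,000, ¥14,000, ¥17,000 (q = 3 of N = 7).
Individual gaps: 24000−8000 = 16000; 24000−14000 = 10000; 24000−17000 = 7000.
Aggregate gap = ¥33,000.

¥33,000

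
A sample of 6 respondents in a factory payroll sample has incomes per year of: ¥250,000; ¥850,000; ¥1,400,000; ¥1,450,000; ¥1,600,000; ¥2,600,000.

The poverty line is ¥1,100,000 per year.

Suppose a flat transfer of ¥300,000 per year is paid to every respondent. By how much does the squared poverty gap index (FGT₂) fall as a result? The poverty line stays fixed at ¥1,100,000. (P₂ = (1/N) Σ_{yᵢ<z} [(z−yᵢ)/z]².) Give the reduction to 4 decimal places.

Before: below the line — ¥250,000, ¥850,000; squared poverty gap index (FGT₂) = 0.108127.
After the ¥300,000 transfer: below the line — ¥550,000; squared poverty gap index (FGT₂) = 0.041667.
Reduction = 0.108127 − 0.041667 = 0.0665.

0.0665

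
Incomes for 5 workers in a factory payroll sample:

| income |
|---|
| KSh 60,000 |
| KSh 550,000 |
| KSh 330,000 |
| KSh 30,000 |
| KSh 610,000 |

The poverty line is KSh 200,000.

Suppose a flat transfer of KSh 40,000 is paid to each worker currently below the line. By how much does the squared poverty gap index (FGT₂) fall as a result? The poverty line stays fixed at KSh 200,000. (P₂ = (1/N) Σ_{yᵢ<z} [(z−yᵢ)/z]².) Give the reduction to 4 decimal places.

0.1080

Before: below the line — KSh 30,000, KSh 60,000; squared poverty gap index (FGT₂) = 0.242500.
After the KSh 40,000 transfer: below the line — KSh 70,000, KSh 100,000; squared poverty gap index (FGT₂) = 0.134500.
Reduction = 0.242500 − 0.134500 = 0.1080.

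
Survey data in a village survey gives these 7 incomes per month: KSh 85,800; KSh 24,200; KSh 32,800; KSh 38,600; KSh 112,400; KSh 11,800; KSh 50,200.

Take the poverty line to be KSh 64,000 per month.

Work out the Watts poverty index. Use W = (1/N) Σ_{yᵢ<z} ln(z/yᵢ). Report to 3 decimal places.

Below z: KSh 11,800, KSh 24,200, KSh 32,800, KSh 38,600, KSh 50,200 (q = 5 of N = 7).
Log shortfalls: ln(64000/11800) = 1.6908; ln(64000/24200) = 0.9725; ln(64000/32800) = 0.6685; ln(64000/38600) = 0.5056; ln(64000/50200) = 0.2429.
W = 4.080267 / 7 = 0.583.

0.583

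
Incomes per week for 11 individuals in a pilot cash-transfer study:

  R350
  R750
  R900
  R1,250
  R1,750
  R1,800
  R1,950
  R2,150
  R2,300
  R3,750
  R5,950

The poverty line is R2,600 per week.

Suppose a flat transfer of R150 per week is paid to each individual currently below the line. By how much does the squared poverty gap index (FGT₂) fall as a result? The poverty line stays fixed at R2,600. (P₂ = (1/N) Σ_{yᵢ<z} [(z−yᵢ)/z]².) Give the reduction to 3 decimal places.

0.038

Before: below the line — R350, R750, R900, R1,250, R1,750, R1,800, R1,950, R2,150, R2,300; squared poverty gap index (FGT₂) = 0.20542.
After the R150 transfer: below the line — R500, R900, R1,050, R1,400, R1,900, R1,950, R2,100, R2,300, R2,450; squared poverty gap index (FGT₂) = 0.16699.
Reduction = 0.20542 − 0.16699 = 0.038.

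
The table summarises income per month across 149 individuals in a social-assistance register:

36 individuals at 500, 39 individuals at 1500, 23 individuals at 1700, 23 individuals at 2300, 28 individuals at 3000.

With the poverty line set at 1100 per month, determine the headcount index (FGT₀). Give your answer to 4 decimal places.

0.2416

36 of the 149 individuals have income below 1100.
H = 36/149 = 0.2416.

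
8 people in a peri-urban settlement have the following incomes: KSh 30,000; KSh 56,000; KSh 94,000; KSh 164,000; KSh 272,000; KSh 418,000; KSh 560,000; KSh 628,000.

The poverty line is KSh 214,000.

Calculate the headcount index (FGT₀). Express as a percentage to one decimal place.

4 of the 8 people have income below KSh 214,000.
H = 4/8 = 50.0%.

50.0%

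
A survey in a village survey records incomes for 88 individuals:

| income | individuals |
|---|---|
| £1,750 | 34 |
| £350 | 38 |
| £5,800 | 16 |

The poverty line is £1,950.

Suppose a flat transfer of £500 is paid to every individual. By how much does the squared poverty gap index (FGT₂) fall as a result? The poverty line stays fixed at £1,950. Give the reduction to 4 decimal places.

Before: below the line — 38×£350, 34×£1,750; squared poverty gap index (FGT₂) = 0.294782.
After the £500 transfer: below the line — 38×£850; squared poverty gap index (FGT₂) = 0.137410.
Reduction = 0.294782 − 0.137410 = 0.1574.

0.1574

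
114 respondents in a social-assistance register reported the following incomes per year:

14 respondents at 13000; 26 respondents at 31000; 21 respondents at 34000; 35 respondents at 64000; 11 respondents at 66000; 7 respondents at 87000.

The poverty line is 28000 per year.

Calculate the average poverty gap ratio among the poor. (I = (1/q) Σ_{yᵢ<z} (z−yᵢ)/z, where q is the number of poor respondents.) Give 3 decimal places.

Poor units: 14×13000 (q = 14 of N = 114).
Relative gaps: 0.5357 (×14); sum = 7.500000.
The income-gap ratio divides by q (the poor only): 7.500000 / 14 = 0.536.

0.536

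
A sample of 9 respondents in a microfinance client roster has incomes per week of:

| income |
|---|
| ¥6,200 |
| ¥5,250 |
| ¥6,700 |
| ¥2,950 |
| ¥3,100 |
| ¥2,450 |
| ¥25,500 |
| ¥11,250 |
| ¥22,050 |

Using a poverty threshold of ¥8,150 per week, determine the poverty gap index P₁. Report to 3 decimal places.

0.303

Incomes under z: ¥2,450, ¥2,950, ¥3,100, ¥5,250, ¥6,200, ¥6,700 (q = 6 of N = 9).
Normalized shortfalls: (8150−2450)/8150 = 0.6994; (8150−2950)/8150 = 0.6380; (8150−3100)/8150 = 0.6196; (8150−5250)/8150 = 0.3558; (8150−6200)/8150 = 0.2393; (8150−6700)/8150 = 0.1779.
Σ = 2.730061. Dividing by the full population N = 9 gives P₁ = 0.303.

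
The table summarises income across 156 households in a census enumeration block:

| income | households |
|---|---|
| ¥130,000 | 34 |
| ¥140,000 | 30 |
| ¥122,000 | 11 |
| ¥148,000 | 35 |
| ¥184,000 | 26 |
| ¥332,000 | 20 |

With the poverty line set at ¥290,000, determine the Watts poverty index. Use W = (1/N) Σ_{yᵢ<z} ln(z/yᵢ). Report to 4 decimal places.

0.6027

Incomes under z: 11×¥122,000, 34×¥130,000, 30×¥140,000, 35×¥148,000, 26×¥184,000 (q = 136 of N = 156).
Log shortfalls: ln(290000/122000) = 0.8659 (×11); ln(290000/130000) = 0.8023 (×34); ln(290000/140000) = 0.7282 (×30); ln(290000/148000) = 0.6727 (×35); ln(290000/184000) = 0.4549 (×26).
W = 94.023371 / 156 = 0.6027.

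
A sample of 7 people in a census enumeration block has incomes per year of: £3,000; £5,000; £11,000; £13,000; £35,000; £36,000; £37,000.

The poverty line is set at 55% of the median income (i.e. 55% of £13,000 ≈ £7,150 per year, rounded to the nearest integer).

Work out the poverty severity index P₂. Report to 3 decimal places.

0.061

Incomes under z: £3,000, £5,000 (q = 2 of N = 7).
Shortfall ratios: (7150−3000)/7150 = 0.5804; (7150−5000)/7150 = 0.3007.
Squared: 0.3369; 0.0904.
Sum = 0.427307; P₂ = 0.427307 / 7 = 0.061.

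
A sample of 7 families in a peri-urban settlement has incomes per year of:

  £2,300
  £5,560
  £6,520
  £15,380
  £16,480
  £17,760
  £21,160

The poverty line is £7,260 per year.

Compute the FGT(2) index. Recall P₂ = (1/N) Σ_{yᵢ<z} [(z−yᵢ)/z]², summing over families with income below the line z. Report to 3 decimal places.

Below the line: £2,300, £5,560, £6,520 (q = 3 of N = 7).
Shortfall ratios: (7260−2300)/7260 = 0.6832; (7260−5560)/7260 = 0.2342; (7260−6520)/7260 = 0.1019.
Squared: 0.4668; 0.0548; 0.0104.
Sum = 0.531976; P₂ = 0.531976 / 7 = 0.076.

0.076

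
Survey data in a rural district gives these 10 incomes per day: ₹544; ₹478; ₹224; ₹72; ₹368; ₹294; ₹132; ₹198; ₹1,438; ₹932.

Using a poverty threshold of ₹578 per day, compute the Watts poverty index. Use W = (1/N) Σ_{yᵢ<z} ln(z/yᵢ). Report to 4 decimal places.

0.6957

Below z: ₹72, ₹132, ₹198, ₹224, ₹294, ₹368, ₹478, ₹544 (q = 8 of N = 10).
Log gaps: ln(578/72) = 2.0829; ln(578/132) = 1.4768; ln(578/198) = 1.0713; ln(578/224) = 0.9479; ln(578/294) = 0.6760; ln(578/368) = 0.4515; ln(578/478) = 0.1900; ln(578/544) = 0.0606.
W = 6.956987 / 10 = 0.6957.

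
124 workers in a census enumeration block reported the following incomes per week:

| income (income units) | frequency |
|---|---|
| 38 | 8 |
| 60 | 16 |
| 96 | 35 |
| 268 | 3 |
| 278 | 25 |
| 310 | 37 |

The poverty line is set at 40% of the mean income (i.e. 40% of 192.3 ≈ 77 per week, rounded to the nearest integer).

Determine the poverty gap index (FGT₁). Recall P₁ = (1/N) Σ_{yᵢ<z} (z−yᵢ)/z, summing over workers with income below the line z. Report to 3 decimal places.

0.061

Poor units: 8×38, 16×60 (q = 24 of N = 124).
Normalized shortfalls: (77−38)/77 = 0.5065 (×8); (77−60)/77 = 0.2208 (×16).
Sum of shortfalls = 7.584416; P₁ averages over all N: 7.584416 / 124 = 0.061.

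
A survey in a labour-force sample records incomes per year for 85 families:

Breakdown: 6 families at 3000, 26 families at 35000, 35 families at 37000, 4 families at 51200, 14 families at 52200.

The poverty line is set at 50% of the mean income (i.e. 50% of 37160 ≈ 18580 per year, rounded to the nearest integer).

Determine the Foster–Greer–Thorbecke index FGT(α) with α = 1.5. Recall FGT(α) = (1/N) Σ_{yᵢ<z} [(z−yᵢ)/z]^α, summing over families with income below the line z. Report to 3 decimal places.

0.054

Poor units: 6×3000 (q = 6 of N = 85).
Relative gaps: (18580−3000)/18580 = 0.8385 (×6).
Raised to α = 1.5: 0.76786 (×6).
Sum = 4.607166; FGT(1.5) = 4.607166 / 85 = 0.054.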